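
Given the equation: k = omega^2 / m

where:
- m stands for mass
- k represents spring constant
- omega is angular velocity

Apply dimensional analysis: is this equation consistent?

No

m (mass) has dimensions [M].
k (spring constant) has dimensions [M T^-2].
omega (angular velocity) has dimensions [T^-1].

Left side: [M T^-2]
Right side: [M^-1 T^-2]

The two sides have different dimensions, so the equation is NOT dimensionally consistent.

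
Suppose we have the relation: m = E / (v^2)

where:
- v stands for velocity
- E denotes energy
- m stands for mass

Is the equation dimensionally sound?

Yes

v (velocity) has dimensions [L T^-1].
E (energy) has dimensions [L^2 M T^-2].
m (mass) has dimensions [M].

Left side: [M]
Right side: [M]

Both sides have the same dimensions, so the equation is dimensionally consistent.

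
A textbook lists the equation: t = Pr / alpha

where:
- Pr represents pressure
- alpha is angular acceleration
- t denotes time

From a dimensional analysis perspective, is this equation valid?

No

Pr (pressure) has dimensions [L^-1 M T^-2].
alpha (angular acceleration) has dimensions [T^-2].
t (time) has dimensions [T].

Left side: [T]
Right side: [L^-1 M]

The two sides have different dimensions, so the equation is NOT dimensionally consistent.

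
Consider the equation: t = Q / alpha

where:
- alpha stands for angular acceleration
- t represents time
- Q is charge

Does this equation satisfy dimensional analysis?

No

alpha (angular acceleration) has dimensions [T^-2].
t (time) has dimensions [T].
Q (charge) has dimensions [I T].

Left side: [T]
Right side: [I T^3]

The two sides have different dimensions, so the equation is NOT dimensionally consistent.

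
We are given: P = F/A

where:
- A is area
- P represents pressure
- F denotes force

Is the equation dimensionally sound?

Yes

A (area) has dimensions [L^2].
P (pressure) has dimensions [L^-1 M T^-2].
F (force) has dimensions [L M T^-2].

Left side: [L^-1 M T^-2]
Right side: [L^-1 M T^-2]

Both sides have the same dimensions, so the equation is dimensionally consistent.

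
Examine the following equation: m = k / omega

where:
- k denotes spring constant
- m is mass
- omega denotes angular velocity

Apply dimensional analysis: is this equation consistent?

No

k (spring constant) has dimensions [M T^-2].
m (mass) has dimensions [M].
omega (angular velocity) has dimensions [T^-1].

Left side: [M]
Right side: [M T^-1]

The two sides have different dimensions, so the equation is NOT dimensionally consistent.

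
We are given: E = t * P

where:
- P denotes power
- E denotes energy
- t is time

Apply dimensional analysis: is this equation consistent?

Yes

P (power) has dimensions [L^2 M T^-3].
E (energy) has dimensions [L^2 M T^-2].
t (time) has dimensions [T].

Left side: [L^2 M T^-2]
Right side: [L^2 M T^-2]

Both sides have the same dimensions, so the equation is dimensionally consistent.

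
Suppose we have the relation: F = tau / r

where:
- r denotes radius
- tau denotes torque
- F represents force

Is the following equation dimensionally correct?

Yes

r (radius) has dimensions [L].
tau (torque) has dimensions [L^2 M T^-2].
F (force) has dimensions [L M T^-2].

Left side: [L M T^-2]
Right side: [L M T^-2]

Both sides have the same dimensions, so the equation is dimensionally consistent.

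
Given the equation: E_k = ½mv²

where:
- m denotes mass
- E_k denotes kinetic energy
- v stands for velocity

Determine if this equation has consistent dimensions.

Yes

m (mass) has dimensions [M].
E_k (kinetic energy) has dimensions [L^2 M T^-2].
v (velocity) has dimensions [L T^-1].

Left side: [L^2 M T^-2]
Right side: [L^2 M T^-2]

Both sides have the same dimensions, so the equation is dimensionally consistent.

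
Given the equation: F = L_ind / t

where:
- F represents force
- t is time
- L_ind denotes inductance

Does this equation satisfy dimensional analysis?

No

F (force) has dimensions [L M T^-2].
t (time) has dimensions [T].
L_ind (inductance) has dimensions [I^-2 L^2 M T^-2].

Left side: [L M T^-2]
Right side: [I^-2 L^2 M T^-3]

The two sides have different dimensions, so the equation is NOT dimensionally consistent.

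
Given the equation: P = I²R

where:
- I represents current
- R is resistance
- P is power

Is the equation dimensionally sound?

Yes

I (current) has dimensions [I].
R (resistance) has dimensions [I^-2 L^2 M T^-3].
P (power) has dimensions [L^2 M T^-3].

Left side: [L^2 M T^-3]
Right side: [L^2 M T^-3]

Both sides have the same dimensions, so the equation is dimensionally consistent.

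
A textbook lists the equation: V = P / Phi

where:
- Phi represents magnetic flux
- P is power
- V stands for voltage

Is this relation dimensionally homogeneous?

No

Phi (magnetic flux) has dimensions [I^-1 L^2 M T^-2].
P (power) has dimensions [L^2 M T^-3].
V (voltage) has dimensions [I^-1 L^2 M T^-3].

Left side: [I^-1 L^2 M T^-3]
Right side: [I T^-1]

The two sides have different dimensions, so the equation is NOT dimensionally consistent.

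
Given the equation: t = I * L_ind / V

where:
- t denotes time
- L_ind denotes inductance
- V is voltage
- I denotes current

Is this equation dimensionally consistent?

Yes

t (time) has dimensions [T].
L_ind (inductance) has dimensions [I^-2 L^2 M T^-2].
V (voltage) has dimensions [I^-1 L^2 M T^-3].
I (current) has dimensions [I].

Left side: [T]
Right side: [T]

Both sides have the same dimensions, so the equation is dimensionally consistent.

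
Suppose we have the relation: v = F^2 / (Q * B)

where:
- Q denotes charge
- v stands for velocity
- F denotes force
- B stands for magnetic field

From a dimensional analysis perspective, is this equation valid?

No

Q (charge) has dimensions [I T].
v (velocity) has dimensions [L T^-1].
F (force) has dimensions [L M T^-2].
B (magnetic field) has dimensions [I^-1 M T^-2].

Left side: [L T^-1]
Right side: [L^2 M T^-3]

The two sides have different dimensions, so the equation is NOT dimensionally consistent.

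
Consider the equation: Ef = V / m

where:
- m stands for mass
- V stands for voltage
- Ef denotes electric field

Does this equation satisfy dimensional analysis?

No

m (mass) has dimensions [M].
V (voltage) has dimensions [I^-1 L^2 M T^-3].
Ef (electric field) has dimensions [I^-1 L M T^-3].

Left side: [I^-1 L M T^-3]
Right side: [I^-1 L^2 T^-3]

The two sides have different dimensions, so the equation is NOT dimensionally consistent.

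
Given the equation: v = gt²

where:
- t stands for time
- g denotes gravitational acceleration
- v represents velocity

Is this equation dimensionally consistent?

No

t (time) has dimensions [T].
g (gravitational acceleration) has dimensions [L T^-2].
v (velocity) has dimensions [L T^-1].

Left side: [L T^-1]
Right side: [L]

The two sides have different dimensions, so the equation is NOT dimensionally consistent.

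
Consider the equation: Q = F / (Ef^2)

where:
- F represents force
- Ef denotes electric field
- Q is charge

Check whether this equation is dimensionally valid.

No

F (force) has dimensions [L M T^-2].
Ef (electric field) has dimensions [I^-1 L M T^-3].
Q (charge) has dimensions [I T].

Left side: [I T]
Right side: [I^2 L^-1 M^-1 T^4]

The two sides have different dimensions, so the equation is NOT dimensionally consistent.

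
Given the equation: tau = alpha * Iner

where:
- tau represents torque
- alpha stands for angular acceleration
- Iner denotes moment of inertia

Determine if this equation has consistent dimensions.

Yes

tau (torque) has dimensions [L^2 M T^-2].
alpha (angular acceleration) has dimensions [T^-2].
Iner (moment of inertia) has dimensions [L^2 M].

Left side: [L^2 M T^-2]
Right side: [L^2 M T^-2]

Both sides have the same dimensions, so the equation is dimensionally consistent.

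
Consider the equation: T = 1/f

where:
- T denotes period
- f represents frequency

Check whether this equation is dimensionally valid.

Yes

T (period) has dimensions [T].
f (frequency) has dimensions [T^-1].

Left side: [T]
Right side: [T]

Both sides have the same dimensions, so the equation is dimensionally consistent.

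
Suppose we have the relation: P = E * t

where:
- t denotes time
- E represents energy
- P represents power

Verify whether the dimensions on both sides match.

No

t (time) has dimensions [T].
E (energy) has dimensions [L^2 M T^-2].
P (power) has dimensions [L^2 M T^-3].

Left side: [L^2 M T^-3]
Right side: [L^2 M T^-1]

The two sides have different dimensions, so the equation is NOT dimensionally consistent.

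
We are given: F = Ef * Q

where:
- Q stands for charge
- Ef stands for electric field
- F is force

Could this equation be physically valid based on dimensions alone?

Yes

Q (charge) has dimensions [I T].
Ef (electric field) has dimensions [I^-1 L M T^-3].
F (force) has dimensions [L M T^-2].

Left side: [L M T^-2]
Right side: [L M T^-2]

Both sides have the same dimensions, so the equation is dimensionally consistent.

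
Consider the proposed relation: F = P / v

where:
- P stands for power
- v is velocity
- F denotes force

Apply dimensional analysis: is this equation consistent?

Yes

P (power) has dimensions [L^2 M T^-3].
v (velocity) has dimensions [L T^-1].
F (force) has dimensions [L M T^-2].

Left side: [L M T^-2]
Right side: [L M T^-2]

Both sides have the same dimensions, so the equation is dimensionally consistent.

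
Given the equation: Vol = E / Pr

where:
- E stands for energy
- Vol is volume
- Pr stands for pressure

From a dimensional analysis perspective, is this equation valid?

Yes

E (energy) has dimensions [L^2 M T^-2].
Vol (volume) has dimensions [L^3].
Pr (pressure) has dimensions [L^-1 M T^-2].

Left side: [L^3]
Right side: [L^3]

Both sides have the same dimensions, so the equation is dimensionally consistent.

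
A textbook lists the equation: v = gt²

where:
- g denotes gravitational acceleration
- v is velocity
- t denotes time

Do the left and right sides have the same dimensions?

No

g (gravitational acceleration) has dimensions [L T^-2].
v (velocity) has dimensions [L T^-1].
t (time) has dimensions [T].

Left side: [L T^-1]
Right side: [L]

The two sides have different dimensions, so the equation is NOT dimensionally consistent.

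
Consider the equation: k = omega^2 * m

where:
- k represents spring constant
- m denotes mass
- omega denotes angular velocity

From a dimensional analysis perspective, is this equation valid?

Yes

k (spring constant) has dimensions [M T^-2].
m (mass) has dimensions [M].
omega (angular velocity) has dimensions [T^-1].

Left side: [M T^-2]
Right side: [M T^-2]

Both sides have the same dimensions, so the equation is dimensionally consistent.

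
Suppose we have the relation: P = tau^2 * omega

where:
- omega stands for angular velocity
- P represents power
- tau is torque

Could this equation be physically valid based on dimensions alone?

No

omega (angular velocity) has dimensions [T^-1].
P (power) has dimensions [L^2 M T^-3].
tau (torque) has dimensions [L^2 M T^-2].

Left side: [L^2 M T^-3]
Right side: [L^4 M^2 T^-5]

The two sides have different dimensions, so the equation is NOT dimensionally consistent.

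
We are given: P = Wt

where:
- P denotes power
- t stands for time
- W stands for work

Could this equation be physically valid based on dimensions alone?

No

P (power) has dimensions [L^2 M T^-3].
t (time) has dimensions [T].
W (work) has dimensions [L^2 M T^-2].

Left side: [L^2 M T^-3]
Right side: [L^2 M T^-1]

The two sides have different dimensions, so the equation is NOT dimensionally consistent.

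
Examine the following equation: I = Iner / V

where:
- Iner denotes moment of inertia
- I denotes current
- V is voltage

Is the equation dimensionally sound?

No

Iner (moment of inertia) has dimensions [L^2 M].
I (current) has dimensions [I].
V (voltage) has dimensions [I^-1 L^2 M T^-3].

Left side: [I]
Right side: [I T^3]

The two sides have different dimensions, so the equation is NOT dimensionally consistent.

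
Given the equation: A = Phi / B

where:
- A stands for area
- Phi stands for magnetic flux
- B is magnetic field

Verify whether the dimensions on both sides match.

Yes

A (area) has dimensions [L^2].
Phi (magnetic flux) has dimensions [I^-1 L^2 M T^-2].
B (magnetic field) has dimensions [I^-1 M T^-2].

Left side: [L^2]
Right side: [L^2]

Both sides have the same dimensions, so the equation is dimensionally consistent.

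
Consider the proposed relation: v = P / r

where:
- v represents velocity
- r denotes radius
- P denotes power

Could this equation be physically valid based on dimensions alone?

No

v (velocity) has dimensions [L T^-1].
r (radius) has dimensions [L].
P (power) has dimensions [L^2 M T^-3].

Left side: [L T^-1]
Right side: [L M T^-3]

The two sides have different dimensions, so the equation is NOT dimensionally consistent.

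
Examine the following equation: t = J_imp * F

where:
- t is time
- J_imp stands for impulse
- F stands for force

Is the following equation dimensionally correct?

No

t (time) has dimensions [T].
J_imp (impulse) has dimensions [L M T^-1].
F (force) has dimensions [L M T^-2].

Left side: [T]
Right side: [L^2 M^2 T^-3]

The two sides have different dimensions, so the equation is NOT dimensionally consistent.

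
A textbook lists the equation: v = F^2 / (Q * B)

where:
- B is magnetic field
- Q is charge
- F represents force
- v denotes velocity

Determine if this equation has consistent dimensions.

No

B (magnetic field) has dimensions [I^-1 M T^-2].
Q (charge) has dimensions [I T].
F (force) has dimensions [L M T^-2].
v (velocity) has dimensions [L T^-1].

Left side: [L T^-1]
Right side: [L^2 M T^-3]

The two sides have different dimensions, so the equation is NOT dimensionally consistent.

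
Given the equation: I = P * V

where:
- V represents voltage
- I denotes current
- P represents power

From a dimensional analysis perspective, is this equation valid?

No

V (voltage) has dimensions [I^-1 L^2 M T^-3].
I (current) has dimensions [I].
P (power) has dimensions [L^2 M T^-3].

Left side: [I]
Right side: [I^-1 L^4 M^2 T^-6]

The two sides have different dimensions, so the equation is NOT dimensionally consistent.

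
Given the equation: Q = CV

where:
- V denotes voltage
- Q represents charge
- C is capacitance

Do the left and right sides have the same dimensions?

Yes

V (voltage) has dimensions [I^-1 L^2 M T^-3].
Q (charge) has dimensions [I T].
C (capacitance) has dimensions [I^2 L^-2 M^-1 T^4].

Left side: [I T]
Right side: [I T]

Both sides have the same dimensions, so the equation is dimensionally consistent.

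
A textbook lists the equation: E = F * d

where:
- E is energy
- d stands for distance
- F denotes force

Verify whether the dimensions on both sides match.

Yes

E (energy) has dimensions [L^2 M T^-2].
d (distance) has dimensions [L].
F (force) has dimensions [L M T^-2].

Left side: [L^2 M T^-2]
Right side: [L^2 M T^-2]

Both sides have the same dimensions, so the equation is dimensionally consistent.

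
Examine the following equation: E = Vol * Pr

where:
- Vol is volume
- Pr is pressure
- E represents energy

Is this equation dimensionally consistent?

Yes

Vol (volume) has dimensions [L^3].
Pr (pressure) has dimensions [L^-1 M T^-2].
E (energy) has dimensions [L^2 M T^-2].

Left side: [L^2 M T^-2]
Right side: [L^2 M T^-2]

Both sides have the same dimensions, so the equation is dimensionally consistent.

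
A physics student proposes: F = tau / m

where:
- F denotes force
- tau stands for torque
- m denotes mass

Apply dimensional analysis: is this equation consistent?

No

F (force) has dimensions [L M T^-2].
tau (torque) has dimensions [L^2 M T^-2].
m (mass) has dimensions [M].

Left side: [L M T^-2]
Right side: [L^2 T^-2]

The two sides have different dimensions, so the equation is NOT dimensionally consistent.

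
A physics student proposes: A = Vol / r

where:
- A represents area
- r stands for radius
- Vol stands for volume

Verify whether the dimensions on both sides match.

Yes

A (area) has dimensions [L^2].
r (radius) has dimensions [L].
Vol (volume) has dimensions [L^3].

Left side: [L^2]
Right side: [L^2]

Both sides have the same dimensions, so the equation is dimensionally consistent.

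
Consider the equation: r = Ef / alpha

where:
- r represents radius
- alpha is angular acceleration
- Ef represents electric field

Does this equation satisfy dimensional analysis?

No

r (radius) has dimensions [L].
alpha (angular acceleration) has dimensions [T^-2].
Ef (electric field) has dimensions [I^-1 L M T^-3].

Left side: [L]
Right side: [I^-1 L M T^-1]

The two sides have different dimensions, so the equation is NOT dimensionally consistent.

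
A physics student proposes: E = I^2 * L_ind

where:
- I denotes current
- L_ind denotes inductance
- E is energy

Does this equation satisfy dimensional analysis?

Yes

I (current) has dimensions [I].
L_ind (inductance) has dimensions [I^-2 L^2 M T^-2].
E (energy) has dimensions [L^2 M T^-2].

Left side: [L^2 M T^-2]
Right side: [L^2 M T^-2]

Both sides have the same dimensions, so the equation is dimensionally consistent.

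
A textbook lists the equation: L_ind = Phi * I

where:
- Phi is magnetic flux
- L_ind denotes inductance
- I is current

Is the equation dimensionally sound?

No

Phi (magnetic flux) has dimensions [I^-1 L^2 M T^-2].
L_ind (inductance) has dimensions [I^-2 L^2 M T^-2].
I (current) has dimensions [I].

Left side: [I^-2 L^2 M T^-2]
Right side: [L^2 M T^-2]

The two sides have different dimensions, so the equation is NOT dimensionally consistent.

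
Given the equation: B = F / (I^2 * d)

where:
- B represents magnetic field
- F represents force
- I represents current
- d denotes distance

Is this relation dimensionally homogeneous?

No

B (magnetic field) has dimensions [I^-1 M T^-2].
F (force) has dimensions [L M T^-2].
I (current) has dimensions [I].
d (distance) has dimensions [L].

Left side: [I^-1 M T^-2]
Right side: [I^-2 M T^-2]

The two sides have different dimensions, so the equation is NOT dimensionally consistent.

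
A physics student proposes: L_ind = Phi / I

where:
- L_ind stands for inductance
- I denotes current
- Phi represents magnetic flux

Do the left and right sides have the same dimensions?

Yes

L_ind (inductance) has dimensions [I^-2 L^2 M T^-2].
I (current) has dimensions [I].
Phi (magnetic flux) has dimensions [I^-1 L^2 M T^-2].

Left side: [I^-2 L^2 M T^-2]
Right side: [I^-2 L^2 M T^-2]

Both sides have the same dimensions, so the equation is dimensionally consistent.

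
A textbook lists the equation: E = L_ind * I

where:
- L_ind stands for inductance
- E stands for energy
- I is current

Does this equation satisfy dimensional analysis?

No

L_ind (inductance) has dimensions [I^-2 L^2 M T^-2].
E (energy) has dimensions [L^2 M T^-2].
I (current) has dimensions [I].

Left side: [L^2 M T^-2]
Right side: [I^-1 L^2 M T^-2]

The two sides have different dimensions, so the equation is NOT dimensionally consistent.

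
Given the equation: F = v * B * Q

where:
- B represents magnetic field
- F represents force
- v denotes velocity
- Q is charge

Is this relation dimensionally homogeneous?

Yes

B (magnetic field) has dimensions [I^-1 M T^-2].
F (force) has dimensions [L M T^-2].
v (velocity) has dimensions [L T^-1].
Q (charge) has dimensions [I T].

Left side: [L M T^-2]
Right side: [L M T^-2]

Both sides have the same dimensions, so the equation is dimensionally consistent.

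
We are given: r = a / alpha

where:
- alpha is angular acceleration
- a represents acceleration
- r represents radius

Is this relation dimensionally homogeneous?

Yes

alpha (angular acceleration) has dimensions [T^-2].
a (acceleration) has dimensions [L T^-2].
r (radius) has dimensions [L].

Left side: [L]
Right side: [L]

Both sides have the same dimensions, so the equation is dimensionally consistent.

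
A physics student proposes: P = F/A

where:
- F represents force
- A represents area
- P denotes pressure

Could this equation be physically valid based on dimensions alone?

Yes

F (force) has dimensions [L M T^-2].
A (area) has dimensions [L^2].
P (pressure) has dimensions [L^-1 M T^-2].

Left side: [L^-1 M T^-2]
Right side: [L^-1 M T^-2]

Both sides have the same dimensions, so the equation is dimensionally consistent.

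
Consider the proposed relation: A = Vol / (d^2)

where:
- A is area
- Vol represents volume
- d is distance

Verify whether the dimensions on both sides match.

No

A (area) has dimensions [L^2].
Vol (volume) has dimensions [L^3].
d (distance) has dimensions [L].

Left side: [L^2]
Right side: [L]

The two sides have different dimensions, so the equation is NOT dimensionally consistent.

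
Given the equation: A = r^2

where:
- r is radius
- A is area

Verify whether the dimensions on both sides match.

Yes

r (radius) has dimensions [L].
A (area) has dimensions [L^2].

Left side: [L^2]
Right side: [L^2]

Both sides have the same dimensions, so the equation is dimensionally consistent.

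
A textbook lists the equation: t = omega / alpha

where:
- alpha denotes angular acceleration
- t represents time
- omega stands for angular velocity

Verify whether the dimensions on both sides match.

Yes

alpha (angular acceleration) has dimensions [T^-2].
t (time) has dimensions [T].
omega (angular velocity) has dimensions [T^-1].

Left side: [T]
Right side: [T]

Both sides have the same dimensions, so the equation is dimensionally consistent.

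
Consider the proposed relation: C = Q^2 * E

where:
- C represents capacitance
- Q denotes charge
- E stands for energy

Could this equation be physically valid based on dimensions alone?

No

C (capacitance) has dimensions [I^2 L^-2 M^-1 T^4].
Q (charge) has dimensions [I T].
E (energy) has dimensions [L^2 M T^-2].

Left side: [I^2 L^-2 M^-1 T^4]
Right side: [I^2 L^2 M]

The two sides have different dimensions, so the equation is NOT dimensionally consistent.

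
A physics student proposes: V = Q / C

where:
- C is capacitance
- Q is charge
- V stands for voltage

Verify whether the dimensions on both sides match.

Yes

C (capacitance) has dimensions [I^2 L^-2 M^-1 T^4].
Q (charge) has dimensions [I T].
V (voltage) has dimensions [I^-1 L^2 M T^-3].

Left side: [I^-1 L^2 M T^-3]
Right side: [I^-1 L^2 M T^-3]

Both sides have the same dimensions, so the equation is dimensionally consistent.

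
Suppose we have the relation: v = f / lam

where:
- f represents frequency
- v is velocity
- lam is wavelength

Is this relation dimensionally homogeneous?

No

f (frequency) has dimensions [T^-1].
v (velocity) has dimensions [L T^-1].
lam (wavelength) has dimensions [L].

Left side: [L T^-1]
Right side: [L^-1 T^-1]

The two sides have different dimensions, so the equation is NOT dimensionally consistent.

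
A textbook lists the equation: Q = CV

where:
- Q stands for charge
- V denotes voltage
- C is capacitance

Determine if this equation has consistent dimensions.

Yes

Q (charge) has dimensions [I T].
V (voltage) has dimensions [I^-1 L^2 M T^-3].
C (capacitance) has dimensions [I^2 L^-2 M^-1 T^4].

Left side: [I T]
Right side: [I T]

Both sides have the same dimensions, so the equation is dimensionally consistent.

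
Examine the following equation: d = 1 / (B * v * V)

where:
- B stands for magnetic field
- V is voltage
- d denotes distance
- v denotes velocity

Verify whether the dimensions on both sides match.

No

B (magnetic field) has dimensions [I^-1 M T^-2].
V (voltage) has dimensions [I^-1 L^2 M T^-3].
d (distance) has dimensions [L].
v (velocity) has dimensions [L T^-1].

Left side: [L]
Right side: [I^2 L^-3 M^-2 T^6]

The two sides have different dimensions, so the equation is NOT dimensionally consistent.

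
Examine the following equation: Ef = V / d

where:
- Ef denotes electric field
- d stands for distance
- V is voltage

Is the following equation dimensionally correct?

Yes

Ef (electric field) has dimensions [I^-1 L M T^-3].
d (distance) has dimensions [L].
V (voltage) has dimensions [I^-1 L^2 M T^-3].

Left side: [I^-1 L M T^-3]
Right side: [I^-1 L M T^-3]

Both sides have the same dimensions, so the equation is dimensionally consistent.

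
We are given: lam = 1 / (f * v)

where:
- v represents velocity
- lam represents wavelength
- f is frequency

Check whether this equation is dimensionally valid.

No

v (velocity) has dimensions [L T^-1].
lam (wavelength) has dimensions [L].
f (frequency) has dimensions [T^-1].

Left side: [L]
Right side: [L^-1 T^2]

The two sides have different dimensions, so the equation is NOT dimensionally consistent.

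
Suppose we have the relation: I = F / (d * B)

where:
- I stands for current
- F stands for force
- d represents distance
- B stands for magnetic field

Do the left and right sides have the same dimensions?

Yes

I (current) has dimensions [I].
F (force) has dimensions [L M T^-2].
d (distance) has dimensions [L].
B (magnetic field) has dimensions [I^-1 M T^-2].

Left side: [I]
Right side: [I]

Both sides have the same dimensions, so the equation is dimensionally consistent.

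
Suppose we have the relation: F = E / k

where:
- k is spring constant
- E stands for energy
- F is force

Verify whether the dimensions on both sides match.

No

k (spring constant) has dimensions [M T^-2].
E (energy) has dimensions [L^2 M T^-2].
F (force) has dimensions [L M T^-2].

Left side: [L M T^-2]
Right side: [L^2]

The two sides have different dimensions, so the equation is NOT dimensionally consistent.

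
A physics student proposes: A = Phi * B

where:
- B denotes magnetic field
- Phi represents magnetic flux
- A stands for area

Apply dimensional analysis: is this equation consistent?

No

B (magnetic field) has dimensions [I^-1 M T^-2].
Phi (magnetic flux) has dimensions [I^-1 L^2 M T^-2].
A (area) has dimensions [L^2].

Left side: [L^2]
Right side: [I^-2 L^2 M^2 T^-4]

The two sides have different dimensions, so the equation is NOT dimensionally consistent.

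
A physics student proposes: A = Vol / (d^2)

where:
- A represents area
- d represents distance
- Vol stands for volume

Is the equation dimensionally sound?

No

A (area) has dimensions [L^2].
d (distance) has dimensions [L].
Vol (volume) has dimensions [L^3].

Left side: [L^2]
Right side: [L]

The two sides have different dimensions, so the equation is NOT dimensionally consistent.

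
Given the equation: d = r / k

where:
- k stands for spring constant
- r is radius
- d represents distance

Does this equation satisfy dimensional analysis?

No

k (spring constant) has dimensions [M T^-2].
r (radius) has dimensions [L].
d (distance) has dimensions [L].

Left side: [L]
Right side: [L M^-1 T^2]

The two sides have different dimensions, so the equation is NOT dimensionally consistent.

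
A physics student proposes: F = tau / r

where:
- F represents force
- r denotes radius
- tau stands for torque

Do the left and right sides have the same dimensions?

Yes

F (force) has dimensions [L M T^-2].
r (radius) has dimensions [L].
tau (torque) has dimensions [L^2 M T^-2].

Left side: [L M T^-2]
Right side: [L M T^-2]

Both sides have the same dimensions, so the equation is dimensionally consistent.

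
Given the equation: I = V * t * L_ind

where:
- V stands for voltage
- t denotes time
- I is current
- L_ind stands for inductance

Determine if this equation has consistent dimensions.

No

V (voltage) has dimensions [I^-1 L^2 M T^-3].
t (time) has dimensions [T].
I (current) has dimensions [I].
L_ind (inductance) has dimensions [I^-2 L^2 M T^-2].

Left side: [I]
Right side: [I^-3 L^4 M^2 T^-4]

The two sides have different dimensions, so the equation is NOT dimensionally consistent.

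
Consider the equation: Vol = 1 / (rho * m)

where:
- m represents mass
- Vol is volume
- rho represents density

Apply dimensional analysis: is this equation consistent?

No

m (mass) has dimensions [M].
Vol (volume) has dimensions [L^3].
rho (density) has dimensions [L^-3 M].

Left side: [L^3]
Right side: [L^3 M^-2]

The two sides have different dimensions, so the equation is NOT dimensionally consistent.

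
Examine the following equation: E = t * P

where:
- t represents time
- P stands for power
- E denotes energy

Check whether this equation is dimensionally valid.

Yes

t (time) has dimensions [T].
P (power) has dimensions [L^2 M T^-3].
E (energy) has dimensions [L^2 M T^-2].

Left side: [L^2 M T^-2]
Right side: [L^2 M T^-2]

Both sides have the same dimensions, so the equation is dimensionally consistent.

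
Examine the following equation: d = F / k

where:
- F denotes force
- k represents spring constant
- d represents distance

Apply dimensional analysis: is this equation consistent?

Yes

F (force) has dimensions [L M T^-2].
k (spring constant) has dimensions [M T^-2].
d (distance) has dimensions [L].

Left side: [L]
Right side: [L]

Both sides have the same dimensions, so the equation is dimensionally consistent.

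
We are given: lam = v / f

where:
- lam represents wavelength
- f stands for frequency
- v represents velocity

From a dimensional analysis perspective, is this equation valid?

Yes

lam (wavelength) has dimensions [L].
f (frequency) has dimensions [T^-1].
v (velocity) has dimensions [L T^-1].

Left side: [L]
Right side: [L]

Both sides have the same dimensions, so the equation is dimensionally consistent.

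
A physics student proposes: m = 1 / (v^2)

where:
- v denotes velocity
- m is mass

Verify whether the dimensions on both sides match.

No

v (velocity) has dimensions [L T^-1].
m (mass) has dimensions [M].

Left side: [M]
Right side: [L^-2 T^2]

The two sides have different dimensions, so the equation is NOT dimensionally consistent.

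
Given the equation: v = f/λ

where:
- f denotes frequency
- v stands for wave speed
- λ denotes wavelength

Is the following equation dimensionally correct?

No

f (frequency) has dimensions [T^-1].
v (wave speed) has dimensions [L T^-1].
λ (wavelength) has dimensions [L].

Left side: [L T^-1]
Right side: [L^-1 T^-1]

The two sides have different dimensions, so the equation is NOT dimensionally consistent.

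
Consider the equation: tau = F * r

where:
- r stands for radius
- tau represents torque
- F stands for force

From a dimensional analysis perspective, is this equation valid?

Yes

r (radius) has dimensions [L].
tau (torque) has dimensions [L^2 M T^-2].
F (force) has dimensions [L M T^-2].

Left side: [L^2 M T^-2]
Right side: [L^2 M T^-2]

Both sides have the same dimensions, so the equation is dimensionally consistent.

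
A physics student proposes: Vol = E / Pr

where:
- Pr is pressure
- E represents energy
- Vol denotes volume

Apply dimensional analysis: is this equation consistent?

Yes

Pr (pressure) has dimensions [L^-1 M T^-2].
E (energy) has dimensions [L^2 M T^-2].
Vol (volume) has dimensions [L^3].

Left side: [L^3]
Right side: [L^3]

Both sides have the same dimensions, so the equation is dimensionally consistent.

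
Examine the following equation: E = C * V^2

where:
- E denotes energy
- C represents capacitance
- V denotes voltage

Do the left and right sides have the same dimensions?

Yes

E (energy) has dimensions [L^2 M T^-2].
C (capacitance) has dimensions [I^2 L^-2 M^-1 T^4].
V (voltage) has dimensions [I^-1 L^2 M T^-3].

Left side: [L^2 M T^-2]
Right side: [L^2 M T^-2]

Both sides have the same dimensions, so the equation is dimensionally consistent.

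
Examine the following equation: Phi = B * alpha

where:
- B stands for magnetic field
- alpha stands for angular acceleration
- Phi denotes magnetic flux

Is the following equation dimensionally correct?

No

B (magnetic field) has dimensions [I^-1 M T^-2].
alpha (angular acceleration) has dimensions [T^-2].
Phi (magnetic flux) has dimensions [I^-1 L^2 M T^-2].

Left side: [I^-1 L^2 M T^-2]
Right side: [I^-1 M T^-4]

The two sides have different dimensions, so the equation is NOT dimensionally consistent.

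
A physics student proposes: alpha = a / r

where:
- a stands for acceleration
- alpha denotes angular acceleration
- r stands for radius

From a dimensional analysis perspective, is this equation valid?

Yes

a (acceleration) has dimensions [L T^-2].
alpha (angular acceleration) has dimensions [T^-2].
r (radius) has dimensions [L].

Left side: [T^-2]
Right side: [T^-2]

Both sides have the same dimensions, so the equation is dimensionally consistent.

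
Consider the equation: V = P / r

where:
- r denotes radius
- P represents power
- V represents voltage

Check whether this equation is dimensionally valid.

No

r (radius) has dimensions [L].
P (power) has dimensions [L^2 M T^-3].
V (voltage) has dimensions [I^-1 L^2 M T^-3].

Left side: [I^-1 L^2 M T^-3]
Right side: [L M T^-3]

The two sides have different dimensions, so the equation is NOT dimensionally consistent.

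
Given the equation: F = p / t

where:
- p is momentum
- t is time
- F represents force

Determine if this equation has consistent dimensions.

Yes

p (momentum) has dimensions [L M T^-1].
t (time) has dimensions [T].
F (force) has dimensions [L M T^-2].

Left side: [L M T^-2]
Right side: [L M T^-2]

Both sides have the same dimensions, so the equation is dimensionally consistent.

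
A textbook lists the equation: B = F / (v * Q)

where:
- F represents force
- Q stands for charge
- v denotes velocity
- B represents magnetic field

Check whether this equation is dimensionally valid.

Yes

F (force) has dimensions [L M T^-2].
Q (charge) has dimensions [I T].
v (velocity) has dimensions [L T^-1].
B (magnetic field) has dimensions [I^-1 M T^-2].

Left side: [I^-1 M T^-2]
Right side: [I^-1 M T^-2]

Both sides have the same dimensions, so the equation is dimensionally consistent.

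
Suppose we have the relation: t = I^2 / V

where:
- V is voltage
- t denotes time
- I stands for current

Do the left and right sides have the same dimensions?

No

V (voltage) has dimensions [I^-1 L^2 M T^-3].
t (time) has dimensions [T].
I (current) has dimensions [I].

Left side: [T]
Right side: [I^3 L^-2 M^-1 T^3]

The two sides have different dimensions, so the equation is NOT dimensionally consistent.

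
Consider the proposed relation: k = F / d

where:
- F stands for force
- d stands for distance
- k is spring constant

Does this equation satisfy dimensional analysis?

Yes

F (force) has dimensions [L M T^-2].
d (distance) has dimensions [L].
k (spring constant) has dimensions [M T^-2].

Left side: [M T^-2]
Right side: [M T^-2]

Both sides have the same dimensions, so the equation is dimensionally consistent.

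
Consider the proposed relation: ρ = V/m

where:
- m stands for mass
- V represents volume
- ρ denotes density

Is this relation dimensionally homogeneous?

No

m (mass) has dimensions [M].
V (volume) has dimensions [L^3].
ρ (density) has dimensions [L^-3 M].

Left side: [L^-3 M]
Right side: [L^3 M^-1]

The two sides have different dimensions, so the equation is NOT dimensionally consistent.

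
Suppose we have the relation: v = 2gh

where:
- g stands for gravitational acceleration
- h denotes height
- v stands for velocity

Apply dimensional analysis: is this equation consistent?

No

g (gravitational acceleration) has dimensions [L T^-2].
h (height) has dimensions [L].
v (velocity) has dimensions [L T^-1].

Left side: [L T^-1]
Right side: [L^2 T^-2]

The two sides have different dimensions, so the equation is NOT dimensionally consistent.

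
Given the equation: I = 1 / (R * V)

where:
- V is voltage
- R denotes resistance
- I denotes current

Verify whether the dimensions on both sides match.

No

V (voltage) has dimensions [I^-1 L^2 M T^-3].
R (resistance) has dimensions [I^-2 L^2 M T^-3].
I (current) has dimensions [I].

Left side: [I]
Right side: [I^3 L^-4 M^-2 T^6]

The two sides have different dimensions, so the equation is NOT dimensionally consistent.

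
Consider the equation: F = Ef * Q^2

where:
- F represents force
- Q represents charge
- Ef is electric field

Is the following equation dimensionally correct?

No

F (force) has dimensions [L M T^-2].
Q (charge) has dimensions [I T].
Ef (electric field) has dimensions [I^-1 L M T^-3].

Left side: [L M T^-2]
Right side: [I L M T^-1]

The two sides have different dimensions, so the equation is NOT dimensionally consistent.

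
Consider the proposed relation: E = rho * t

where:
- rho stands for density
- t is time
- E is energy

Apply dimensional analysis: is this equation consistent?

No

rho (density) has dimensions [L^-3 M].
t (time) has dimensions [T].
E (energy) has dimensions [L^2 M T^-2].

Left side: [L^2 M T^-2]
Right side: [L^-3 M T]

The two sides have different dimensions, so the equation is NOT dimensionally consistent.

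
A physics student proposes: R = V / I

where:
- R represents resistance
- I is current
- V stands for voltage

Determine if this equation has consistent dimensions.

Yes

R (resistance) has dimensions [I^-2 L^2 M T^-3].
I (current) has dimensions [I].
V (voltage) has dimensions [I^-1 L^2 M T^-3].

Left side: [I^-2 L^2 M T^-3]
Right side: [I^-2 L^2 M T^-3]

Both sides have the same dimensions, so the equation is dimensionally consistent.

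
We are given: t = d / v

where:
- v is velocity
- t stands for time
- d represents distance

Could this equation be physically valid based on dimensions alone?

Yes

v (velocity) has dimensions [L T^-1].
t (time) has dimensions [T].
d (distance) has dimensions [L].

Left side: [T]
Right side: [T]

Both sides have the same dimensions, so the equation is dimensionally consistent.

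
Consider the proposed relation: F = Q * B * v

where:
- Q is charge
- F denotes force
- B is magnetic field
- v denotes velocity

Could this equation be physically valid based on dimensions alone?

Yes

Q (charge) has dimensions [I T].
F (force) has dimensions [L M T^-2].
B (magnetic field) has dimensions [I^-1 M T^-2].
v (velocity) has dimensions [L T^-1].

Left side: [L M T^-2]
Right side: [L M T^-2]

Both sides have the same dimensions, so the equation is dimensionally consistent.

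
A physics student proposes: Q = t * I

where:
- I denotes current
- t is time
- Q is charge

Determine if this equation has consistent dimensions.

Yes

I (current) has dimensions [I].
t (time) has dimensions [T].
Q (charge) has dimensions [I T].

Left side: [I T]
Right side: [I T]

Both sides have the same dimensions, so the equation is dimensionally consistent.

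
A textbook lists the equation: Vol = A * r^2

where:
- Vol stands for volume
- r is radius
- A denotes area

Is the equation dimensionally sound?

No

Vol (volume) has dimensions [L^3].
r (radius) has dimensions [L].
A (area) has dimensions [L^2].

Left side: [L^3]
Right side: [L^4]

The two sides have different dimensions, so the equation is NOT dimensionally consistent.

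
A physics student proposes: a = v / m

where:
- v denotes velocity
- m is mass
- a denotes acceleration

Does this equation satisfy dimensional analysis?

No

v (velocity) has dimensions [L T^-1].
m (mass) has dimensions [M].
a (acceleration) has dimensions [L T^-2].

Left side: [L T^-2]
Right side: [L M^-1 T^-1]

The two sides have different dimensions, so the equation is NOT dimensionally consistent.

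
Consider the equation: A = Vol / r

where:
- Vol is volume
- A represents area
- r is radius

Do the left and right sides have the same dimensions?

Yes

Vol (volume) has dimensions [L^3].
A (area) has dimensions [L^2].
r (radius) has dimensions [L].

Left side: [L^2]
Right side: [L^2]

Both sides have the same dimensions, so the equation is dimensionally consistent.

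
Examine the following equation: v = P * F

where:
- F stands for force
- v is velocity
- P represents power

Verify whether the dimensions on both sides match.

No

F (force) has dimensions [L M T^-2].
v (velocity) has dimensions [L T^-1].
P (power) has dimensions [L^2 M T^-3].

Left side: [L T^-1]
Right side: [L^3 M^2 T^-5]

The two sides have different dimensions, so the equation is NOT dimensionally consistent.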